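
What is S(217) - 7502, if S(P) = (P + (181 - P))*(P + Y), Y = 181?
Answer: 64536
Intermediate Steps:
S(P) = 32761 + 181*P (S(P) = (P + (181 - P))*(P + 181) = 181*(181 + P) = 32761 + 181*P)
S(217) - 7502 = (32761 + 181*217) - 7502 = (32761 + 39277) - 7502 = 72038 - 7502 = 64536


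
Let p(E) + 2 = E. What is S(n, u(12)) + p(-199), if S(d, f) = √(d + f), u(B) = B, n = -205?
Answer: -201 + I*√193 ≈ -201.0 + 13.892*I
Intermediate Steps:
p(E) = -2 + E
S(n, u(12)) + p(-199) = √(-205 + 12) + (-2 - 199) = √(-193) - 201 = I*√193 - 201 = -201 + I*√193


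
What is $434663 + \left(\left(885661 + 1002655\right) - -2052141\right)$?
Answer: $4375120$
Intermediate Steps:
$434663 + \left(\left(885661 + 1002655\right) - -2052141\right) = 434663 + \left(1888316 + 2052141\right) = 434663 + 3940457 = 4375120$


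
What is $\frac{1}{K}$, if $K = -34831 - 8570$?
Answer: $- \frac{1}{43401} \approx -2.3041 \cdot 10^{-5}$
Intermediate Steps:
$K = -43401$
$\frac{1}{K} = \frac{1}{-43401} = - \frac{1}{43401}$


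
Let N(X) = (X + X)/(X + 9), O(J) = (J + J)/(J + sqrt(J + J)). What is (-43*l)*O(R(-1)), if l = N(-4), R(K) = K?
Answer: 688/15 + 688*I*sqrt(2)/15 ≈ 45.867 + 64.865*I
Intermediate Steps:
O(J) = 2*J/(J + sqrt(2)*sqrt(J)) (O(J) = (2*J)/(J + sqrt(2*J)) = (2*J)/(J + sqrt(2)*sqrt(J)) = 2*J/(J + sqrt(2)*sqrt(J)))
N(X) = 2*X/(9 + X) (N(X) = (2*X)/(9 + X) = 2*X/(9 + X))
l = -8/5 (l = 2*(-4)/(9 - 4) = 2*(-4)/5 = 2*(-4)*(1/5) = -8/5 ≈ -1.6000)
(-43*l)*O(R(-1)) = (-43*(-8/5))*(2*(-1)/(-1 + sqrt(2)*sqrt(-1))) = 344*(2*(-1)/(-1 + sqrt(2)*I))/5 = 344*(2*(-1)/(-1 + I*sqrt(2)))/5 = 344*(-2/(-1 + I*sqrt(2)))/5 = -688/(5*(-1 + I*sqrt(2)))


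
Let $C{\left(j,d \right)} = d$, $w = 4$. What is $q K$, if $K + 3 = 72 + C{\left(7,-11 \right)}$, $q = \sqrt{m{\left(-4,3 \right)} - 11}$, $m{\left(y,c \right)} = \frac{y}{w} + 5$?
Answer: $58 i \sqrt{7} \approx 153.45 i$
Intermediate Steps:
$m{\left(y,c \right)} = 5 + \frac{y}{4}$ ($m{\left(y,c \right)} = \frac{y}{4} + 5 = 5 + \frac{y}{4}$)
$q = i \sqrt{7}$ ($q = \sqrt{\left(5 + \frac{1}{4} \left(-4\right)\right) - 11} = \sqrt{\left(5 - 1\right) - 11} = \sqrt{4 - 11} = \sqrt{-7} = i \sqrt{7} \approx 2.6458 i$)
$K = 58$ ($K = -3 + \left(72 - 11\right) = -3 + 61 = 58$)
$q K = i \sqrt{7} \cdot 58 = 58 i \sqrt{7}$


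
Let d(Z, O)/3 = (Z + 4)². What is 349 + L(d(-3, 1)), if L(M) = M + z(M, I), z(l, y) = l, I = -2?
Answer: 355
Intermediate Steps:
d(Z, O) = 3*(4 + Z)² (d(Z, O) = 3*(Z + 4)² = 3*(4 + Z)²)
L(M) = 2*M (L(M) = M + M = 2*M)
349 + L(d(-3, 1)) = 349 + 2*(3*(4 - 3)²) = 349 + 2*(3*1²) = 349 + 2*(3*1) = 349 + 2*3 = 349 + 6 = 355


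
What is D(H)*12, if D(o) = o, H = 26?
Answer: 312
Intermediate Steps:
D(H)*12 = 26*12 = 312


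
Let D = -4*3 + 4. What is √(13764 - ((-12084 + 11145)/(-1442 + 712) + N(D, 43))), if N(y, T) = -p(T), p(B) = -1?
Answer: √7333617230/730 ≈ 117.31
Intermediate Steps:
D = -8 (D = -12 + 4 = -8)
N(y, T) = 1 (N(y, T) = -1*(-1) = 1)
√(13764 - ((-12084 + 11145)/(-1442 + 712) + N(D, 43))) = √(13764 - ((-12084 + 11145)/(-1442 + 712) + 1)) = √(13764 - (-939/(-730) + 1)) = √(13764 - (-939*(-1/730) + 1)) = √(13764 - (939/730 + 1)) = √(13764 - 1*1669/730) = √(13764 - 1669/730) = √(10046051/730) = √7333617230/730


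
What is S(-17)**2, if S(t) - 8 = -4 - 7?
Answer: 9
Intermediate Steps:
S(t) = -3 (S(t) = 8 + (-4 - 7) = 8 - 11 = -3)
S(-17)**2 = (-3)**2 = 9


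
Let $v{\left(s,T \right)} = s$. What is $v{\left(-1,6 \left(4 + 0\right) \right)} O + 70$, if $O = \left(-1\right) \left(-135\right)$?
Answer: $-65$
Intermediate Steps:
$O = 135$
$v{\left(-1,6 \left(4 + 0\right) \right)} O + 70 = \left(-1\right) 135 + 70 = -135 + 70 = -65$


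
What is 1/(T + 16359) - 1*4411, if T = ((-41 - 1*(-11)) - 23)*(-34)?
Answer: -80108170/18161 ≈ -4411.0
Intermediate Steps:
T = 1802 (T = ((-41 + 11) - 23)*(-34) = (-30 - 23)*(-34) = -53*(-34) = 1802)
1/(T + 16359) - 1*4411 = 1/(1802 + 16359) - 1*4411 = 1/18161 - 4411 = -80108170/18161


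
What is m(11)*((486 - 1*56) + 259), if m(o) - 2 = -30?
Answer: -19292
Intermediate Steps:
m(o) = -28 (m(o) = 2 - 30 = -28)
m(11)*((486 - 1*56) + 259) = -28*((486 - 1*56) + 259) = -28*((486 - 56) + 259) = -28*(430 + 259) = -28*689 = -19292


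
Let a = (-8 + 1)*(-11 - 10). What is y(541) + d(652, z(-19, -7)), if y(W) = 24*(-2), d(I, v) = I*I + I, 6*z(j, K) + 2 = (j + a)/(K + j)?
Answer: 425708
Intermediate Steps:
a = 147 (a = -7*(-21) = 147)
z(j, K) = -⅓ + (147 + j)/(6*(K + j)) (z(j, K) = -⅓ + ((j + 147)/(K + j))/6 = -⅓ + ((147 + j)/(K + j))/6 = -⅓ + (147 + j)/(6*(K + j)))
d(I, v) = I + I² (d(I, v) = I² + I = I + I²)
y(W) = -48
y(541) + d(652, z(-19, -7)) = -48 + 652*(1 + 652) = -48 + 652*653 = -48 + 425756 = 425708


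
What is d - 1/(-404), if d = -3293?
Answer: -1330371/404 ≈ -3293.0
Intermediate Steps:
d - 1/(-404) = -3293 - 1/(-404) = -3293 - 1*(-1/404) = -3293 + 1/404 = -1330371/404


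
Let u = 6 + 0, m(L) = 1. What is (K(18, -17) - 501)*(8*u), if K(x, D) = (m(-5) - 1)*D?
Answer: -24048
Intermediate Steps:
u = 6
K(x, D) = 0 (K(x, D) = (1 - 1)*D = 0*D = 0)
(K(18, -17) - 501)*(8*u) = (0 - 501)*(8*6) = -501*48 = -24048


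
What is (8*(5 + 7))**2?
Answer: 9216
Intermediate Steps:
(8*(5 + 7))**2 = (8*12)**2 = 96**2 = 9216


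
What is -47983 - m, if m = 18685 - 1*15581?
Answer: -51087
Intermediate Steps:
m = 3104 (m = 18685 - 15581 = 3104)
-47983 - m = -47983 - 1*3104 = -47983 - 3104 = -51087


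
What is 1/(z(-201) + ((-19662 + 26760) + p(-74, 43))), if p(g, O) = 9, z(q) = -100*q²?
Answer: -1/4032993 ≈ -2.4795e-7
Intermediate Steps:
1/(z(-201) + ((-19662 + 26760) + p(-74, 43))) = 1/(-100*(-201)² + ((-19662 + 26760) + 9)) = 1/(-100*40401 + (7098 + 9)) = 1/(-4040100 + 7107) = 1/(-4032993) = -1/4032993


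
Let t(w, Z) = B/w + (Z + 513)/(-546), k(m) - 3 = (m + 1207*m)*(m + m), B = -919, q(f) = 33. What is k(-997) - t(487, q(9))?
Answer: 1169543040195/487 ≈ 2.4015e+9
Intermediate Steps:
k(m) = 3 + 2416*m² (k(m) = 3 + (m + 1207*m)*(m + m) = 3 + (1208*m)*(2*m) = 3 + 2416*m²)
t(w, Z) = -171/182 - 919/w - Z/546 (t(w, Z) = -919/w + (Z + 513)/(-546) = -919/w + (513 + Z)*(-1/546) = -919/w + (-171/182 - Z/546) = -171/182 - 919/w - Z/546)
k(-997) - t(487, q(9)) = (3 + 2416*(-997)²) - (-501774 - 1*487*(513 + 33))/(546*487) = (3 + 2416*994009) - (-501774 - 1*487*546)/(546*487) = (3 + 2401525744) - (-501774 - 265902)/(546*487) = 2401525747 - (-767676)/(546*487) = 2401525747 - 1*(-1406/487) = 2401525747 + 1406/487 = 1169543040195/487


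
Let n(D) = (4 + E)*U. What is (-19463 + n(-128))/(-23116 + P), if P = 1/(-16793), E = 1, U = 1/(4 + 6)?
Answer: 217889175/258791326 ≈ 0.84195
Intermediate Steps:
U = 1/10 ≈ 0.10000
n(D) = 1/2 (n(D) = (4 + 1)*(1/10) = 5*(1/10) = 1/2)
P = -1/16793 ≈ -5.9549e-5
(-19463 + n(-128))/(-23116 + P) = (-19463 + 1/2)/(-23116 - 1/16793) = -38925/(2*(-388186989/16793)) = -38925/2*(-16793/388186989) = 217889175/258791326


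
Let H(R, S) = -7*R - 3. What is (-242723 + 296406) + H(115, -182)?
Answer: 52875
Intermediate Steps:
H(R, S) = -3 - 7*R
(-242723 + 296406) + H(115, -182) = (-242723 + 296406) + (-3 - 7*115) = 53683 + (-3 - 805) = 53683 - 808 = 52875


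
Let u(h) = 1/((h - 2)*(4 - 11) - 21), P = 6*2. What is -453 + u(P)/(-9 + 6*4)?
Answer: -618346/1365 ≈ -453.00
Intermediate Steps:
P = 12
u(h) = 1/(-7 - 7*h) (u(h) = 1/((-2 + h)*(-7) - 21) = 1/((14 - 7*h) - 21) = 1/(-7 - 7*h))
-453 + u(P)/(-9 + 6*4) = -453 + (-1/(7 + 7*12))/(-9 + 6*4) = -453 + (-1/(7 + 84))/(-9 + 24) = -453 - 1/91/15 = -453 - 1*1/91*(1/15) = -453 - 1/91*1/15 = -453 - 1/1365 = -618346/1365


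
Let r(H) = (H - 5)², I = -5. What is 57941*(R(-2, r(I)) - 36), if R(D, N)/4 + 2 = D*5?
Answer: -4867044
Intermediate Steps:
r(H) = (-5 + H)²
R(D, N) = -8 + 20*D (R(D, N) = -8 + 4*(D*5) = -8 + 4*(5*D) = -8 + 20*D)
57941*(R(-2, r(I)) - 36) = 57941*((-8 + 20*(-2)) - 36) = 57941*((-8 - 40) - 36) = 57941*(-48 - 36) = 57941*(-84) = -4867044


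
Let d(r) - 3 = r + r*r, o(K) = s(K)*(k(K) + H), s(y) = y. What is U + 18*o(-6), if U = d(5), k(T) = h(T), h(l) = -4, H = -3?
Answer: 789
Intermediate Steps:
k(T) = -4
o(K) = -7*K (o(K) = K*(-4 - 3) = K*(-7) = -7*K)
d(r) = 3 + r + r² (d(r) = 3 + (r + r*r) = 3 + (r + r²) = 3 + r + r²)
U = 33 (U = 3 + 5 + 5² = 3 + 5 + 25 = 33)
U + 18*o(-6) = 33 + 18*(-7*(-6)) = 33 + 18*42 = 33 + 756 = 789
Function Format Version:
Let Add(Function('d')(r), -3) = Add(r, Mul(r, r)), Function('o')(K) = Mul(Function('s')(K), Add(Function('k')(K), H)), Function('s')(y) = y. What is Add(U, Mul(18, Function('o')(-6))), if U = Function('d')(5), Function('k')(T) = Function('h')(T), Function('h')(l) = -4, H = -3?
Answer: 789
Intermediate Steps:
Function('k')(T) = -4
Function('o')(K) = Mul(-7, K) (Function('o')(K) = Mul(K, Add(-4, -3)) = Mul(K, -7) = Mul(-7, K))
Function('d')(r) = Add(3, r, Pow(r, 2)) (Function('d')(r) = Add(3, Add(r, Mul(r, r))) = Add(3, Add(r, Pow(r, 2))) = Add(3, r, Pow(r, 2)))
U = 33 (U = Add(3, 5, Pow(5, 2)) = Add(3, 5, 25) = 33)
Add(U, Mul(18, Function('o')(-6))) = Add(33, Mul(18, Mul(-7, -6))) = Add(33, Mul(18, 42)) = Add(33, 756) = 789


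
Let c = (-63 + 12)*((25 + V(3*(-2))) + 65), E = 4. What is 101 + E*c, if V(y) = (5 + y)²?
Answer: -18463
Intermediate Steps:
c = -4641 (c = (-63 + 12)*((25 + (5 + 3*(-2))²) + 65) = -51*((25 + (5 - 6)²) + 65) = -51*((25 + (-1)²) + 65) = -51*((25 + 1) + 65) = -51*(26 + 65) = -51*91 = -4641)
101 + E*c = 101 + 4*(-4641) = 101 - 18564 = -18463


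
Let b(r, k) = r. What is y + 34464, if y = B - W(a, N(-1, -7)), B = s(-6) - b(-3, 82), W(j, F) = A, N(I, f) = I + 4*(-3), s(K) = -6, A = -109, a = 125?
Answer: 34570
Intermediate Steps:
N(I, f) = -12 + I (N(I, f) = I - 12 = -12 + I)
W(j, F) = -109
B = -3 (B = -6 - 1*(-3) = -6 + 3 = -3)
y = 106 (y = -3 - 1*(-109) = -3 + 109 = 106)
y + 34464 = 106 + 34464 = 34570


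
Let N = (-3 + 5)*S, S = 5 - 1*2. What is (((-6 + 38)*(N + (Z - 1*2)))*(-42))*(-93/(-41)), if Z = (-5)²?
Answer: -3624768/41 ≈ -88409.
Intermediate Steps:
S = 3 (S = 5 - 2 = 3)
Z = 25
N = 6 (N = (-3 + 5)*3 = 2*3 = 6)
(((-6 + 38)*(N + (Z - 1*2)))*(-42))*(-93/(-41)) = (((-6 + 38)*(6 + (25 - 1*2)))*(-42))*(-93/(-41)) = ((32*(6 + (25 - 2)))*(-42))*(-93*(-1/41)) = ((32*(6 + 23))*(-42))*(93/41) = ((32*29)*(-42))*(93/41) = (928*(-42))*(93/41) = -38976*93/41 = -3624768/41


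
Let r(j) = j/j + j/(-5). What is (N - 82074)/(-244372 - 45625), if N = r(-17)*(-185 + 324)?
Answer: 407312/1449985 ≈ 0.28091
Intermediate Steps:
r(j) = 1 - j/5 (r(j) = 1 + j*(-⅕) = 1 - j/5)
N = 3058/5 (N = (1 - ⅕*(-17))*(-185 + 324) = (1 + 17/5)*139 = (22/5)*139 = 3058/5 ≈ 611.60)
(N - 82074)/(-244372 - 45625) = (3058/5 - 82074)/(-244372 - 45625) = -407312/5/(-289997) = -407312/5*(-1/289997) = 407312/1449985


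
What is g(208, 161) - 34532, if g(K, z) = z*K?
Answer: -1044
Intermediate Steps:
g(K, z) = K*z
g(208, 161) - 34532 = 208*161 - 34532 = 33488 - 34532 = -1044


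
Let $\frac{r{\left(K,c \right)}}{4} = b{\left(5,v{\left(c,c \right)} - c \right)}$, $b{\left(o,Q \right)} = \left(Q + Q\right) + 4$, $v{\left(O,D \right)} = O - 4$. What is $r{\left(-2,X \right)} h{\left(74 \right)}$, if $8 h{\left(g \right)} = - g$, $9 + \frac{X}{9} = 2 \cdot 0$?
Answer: $148$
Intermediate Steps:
$X = -81$ ($X = -81 + 9 \cdot 2 \cdot 0 = -81 + 9 \cdot 0 = -81 + 0 = -81$)
$v{\left(O,D \right)} = -4 + O$
$h{\left(g \right)} = - \frac{g}{8}$ ($h{\left(g \right)} = \frac{\left(-1\right) g}{8} = - \frac{g}{8}$)
$b{\left(o,Q \right)} = 4 + 2 Q$ ($b{\left(o,Q \right)} = 2 Q + 4 = 4 + 2 Q$)
$r{\left(K,c \right)} = -16$ ($r{\left(K,c \right)} = 4 \left(4 + 2 \left(\left(-4 + c\right) - c\right)\right) = 4 \left(4 + 2 \left(-4\right)\right) = 4 \left(4 - 8\right) = 4 \left(-4\right) = -16$)
$r{\left(-2,X \right)} h{\left(74 \right)} = - 16 \left(\left(- \frac{1}{8}\right) 74\right) = \left(-16\right) \left(- \frac{37}{4}\right) = 148$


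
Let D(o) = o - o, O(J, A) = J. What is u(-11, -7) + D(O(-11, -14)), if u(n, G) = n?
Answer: -11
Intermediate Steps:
D(o) = 0
u(-11, -7) + D(O(-11, -14)) = -11 + 0 = -11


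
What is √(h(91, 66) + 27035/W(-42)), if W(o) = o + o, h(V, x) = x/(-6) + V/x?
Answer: 5*I*√2829981/462 ≈ 18.206*I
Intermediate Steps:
h(V, x) = -x/6 + V/x (h(V, x) = x*(-⅙) + V/x = -x/6 + V/x)
W(o) = 2*o
√(h(91, 66) + 27035/W(-42)) = √((-⅙*66 + 91/66) + 27035/((2*(-42)))) = √((-11 + 91*(1/66)) + 27035/(-84)) = √((-11 + 91/66) + 27035*(-1/84)) = √(-635/66 - 27035/84) = √(-306275/924) = 5*I*√2829981/462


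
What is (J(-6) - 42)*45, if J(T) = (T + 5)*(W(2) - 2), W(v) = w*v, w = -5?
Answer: -1350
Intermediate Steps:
W(v) = -5*v
J(T) = -60 - 12*T (J(T) = (T + 5)*(-5*2 - 2) = (5 + T)*(-10 - 2) = (5 + T)*(-12) = -60 - 12*T)
(J(-6) - 42)*45 = ((-60 - 12*(-6)) - 42)*45 = ((-60 + 72) - 42)*45 = (12 - 42)*45 = -30*45 = -1350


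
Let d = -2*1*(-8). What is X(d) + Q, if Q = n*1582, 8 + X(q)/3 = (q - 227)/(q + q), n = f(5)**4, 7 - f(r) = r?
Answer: 808583/32 ≈ 25268.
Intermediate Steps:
f(r) = 7 - r
n = 16 (n = (7 - 1*5)**4 = (7 - 5)**4 = 2**4 = 16)
d = 16 (d = -2*(-8) = 16)
X(q) = -24 + 3*(-227 + q)/(2*q) (X(q) = -24 + 3*((q - 227)/(q + q)) = -24 + 3*((-227 + q)/((2*q))) = -24 + 3*((-227 + q)*(1/(2*q))) = -24 + 3*((-227 + q)/(2*q)) = -24 + 3*(-227 + q)/(2*q))
Q = 25312 (Q = 16*1582 = 25312)
X(d) + Q = (3/2)*(-227 - 15*16)/16 + 25312 = (3/2)*(1/16)*(-227 - 240) + 25312 = (3/2)*(1/16)*(-467) + 25312 = -1401/32 + 25312 = 808583/32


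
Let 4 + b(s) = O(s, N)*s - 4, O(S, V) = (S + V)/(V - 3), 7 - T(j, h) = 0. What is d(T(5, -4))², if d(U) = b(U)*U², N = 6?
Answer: 10778089/9 ≈ 1.1976e+6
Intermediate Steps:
T(j, h) = 7 (T(j, h) = 7 - 1*0 = 7 + 0 = 7)
O(S, V) = (S + V)/(-3 + V)
b(s) = -8 + s*(2 + s/3) (b(s) = -4 + (((s + 6)/(-3 + 6))*s - 4) = -4 + (((6 + s)/3)*s - 4) = -4 + ((2 + s/3)*s - 4) = -4 + (s*(2 + s/3) - 4) = -4 + (-4 + s*(2 + s/3)) = -8 + s*(2 + s/3))
d(U) = U²*(-8 + U*(6 + U)/3) (d(U) = (-8 + U*(6 + U)/3)*U² = U²*(-8 + U*(6 + U)/3))
d(T(5, -4))² = ((⅓)*7²*(-24 + 7*(6 + 7)))² = ((⅓)*49*(-24 + 7*13))² = ((⅓)*49*(-24 + 91))² = ((⅓)*49*67)² = (3283/3)² = 10778089/9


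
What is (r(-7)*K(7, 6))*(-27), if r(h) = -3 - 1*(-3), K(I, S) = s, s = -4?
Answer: 0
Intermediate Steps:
K(I, S) = -4
r(h) = 0 (r(h) = -3 + 3 = 0)
(r(-7)*K(7, 6))*(-27) = (0*(-4))*(-27) = 0*(-27) = 0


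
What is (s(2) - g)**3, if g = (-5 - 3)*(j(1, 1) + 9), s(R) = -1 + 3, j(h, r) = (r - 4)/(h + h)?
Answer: 238328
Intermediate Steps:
j(h, r) = (-4 + r)/(2*h) (j(h, r) = (-4 + r)/((2*h)) = (-4 + r)*(1/(2*h)) = (-4 + r)/(2*h))
s(R) = 2
g = -60 (g = (-5 - 3)*((1/2)*(-4 + 1)/1 + 9) = -8*((1/2)*1*(-3) + 9) = -8*(-3/2 + 9) = -8*15/2 = -60)
(s(2) - g)**3 = (2 - 1*(-60))**3 = (2 + 60)**3 = 62**3 = 238328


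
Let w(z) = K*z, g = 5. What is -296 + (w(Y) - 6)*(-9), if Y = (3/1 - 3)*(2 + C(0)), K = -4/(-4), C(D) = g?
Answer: -242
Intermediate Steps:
C(D) = 5
K = 1 (K = -4*(-¼) = 1)
Y = 0 (Y = (3/1 - 3)*(2 + 5) = (3*1 - 3)*7 = (3 - 3)*7 = 0*7 = 0)
w(z) = z (w(z) = 1*z = z)
-296 + (w(Y) - 6)*(-9) = -296 + (0 - 6)*(-9) = -296 - 6*(-9) = -296 + 54 = -242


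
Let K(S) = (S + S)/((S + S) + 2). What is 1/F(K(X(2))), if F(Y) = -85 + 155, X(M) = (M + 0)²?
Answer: 1/70 ≈ 0.014286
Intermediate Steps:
X(M) = M²
K(S) = 2*S/(2 + 2*S) (K(S) = (2*S)/(2*S + 2) = (2*S)/(2 + 2*S) = 2*S/(2 + 2*S))
F(Y) = 70
1/F(K(X(2))) = 1/70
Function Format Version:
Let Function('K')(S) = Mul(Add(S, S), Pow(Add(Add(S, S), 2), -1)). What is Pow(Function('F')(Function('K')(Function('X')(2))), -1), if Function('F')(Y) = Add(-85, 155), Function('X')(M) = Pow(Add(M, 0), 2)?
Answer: Rational(1, 70) ≈ 0.014286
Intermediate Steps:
Function('X')(M) = Pow(M, 2)
Function('K')(S) = Mul(2, S, Pow(Add(2, Mul(2, S)), -1)) (Function('K')(S) = Mul(Mul(2, S), Pow(Add(Mul(2, S), 2), -1)) = Mul(Mul(2, S), Pow(Add(2, Mul(2, S)), -1)) = Mul(2, S, Pow(Add(2, Mul(2, S)), -1)))
Function('F')(Y) = 70
Pow(Function('F')(Function('K')(Function('X')(2))), -1) = Pow(70, -1) = Rational(1, 70)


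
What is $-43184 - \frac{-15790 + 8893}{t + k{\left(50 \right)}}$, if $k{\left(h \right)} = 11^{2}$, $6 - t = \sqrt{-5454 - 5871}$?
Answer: $- \frac{1184697617}{27454} + \frac{34485 i \sqrt{453}}{27454} \approx -43152.0 + 26.735 i$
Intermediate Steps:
$t = 6 - 5 i \sqrt{453}$ ($t = 6 - \sqrt{-5454 - 5871} = 6 - \sqrt{-11325} = 6 - 5 i \sqrt{453} \approx 6.0 - 106.42 i$)
$k{\left(h \right)} = 121$
$-43184 - \frac{-15790 + 8893}{t + k{\left(50 \right)}} = -43184 - \frac{-15790 + 8893}{\left(6 - 5 i \sqrt{453}\right) + 121} = -43184 - - \frac{6897}{127 - 5 i \sqrt{453}} = -43184 + \frac{6897}{127 - 5 i \sqrt{453}}$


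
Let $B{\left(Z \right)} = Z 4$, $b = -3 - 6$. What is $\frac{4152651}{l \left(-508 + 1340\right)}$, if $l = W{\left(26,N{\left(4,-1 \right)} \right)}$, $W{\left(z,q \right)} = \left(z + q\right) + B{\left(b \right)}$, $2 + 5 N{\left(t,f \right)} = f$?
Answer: $- \frac{20763255}{44096} \approx -470.86$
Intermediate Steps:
$N{\left(t,f \right)} = - \frac{2}{5} + \frac{f}{5}$
$b = -9$ ($b = -3 - 6 = -9$)
$B{\left(Z \right)} = 4 Z$
$W{\left(z,q \right)} = -36 + q + z$ ($W{\left(z,q \right)} = \left(z + q\right) + 4 \left(-9\right) = \left(q + z\right) - 36 = -36 + q + z$)
$l = - \frac{53}{5}$ ($l = -36 + \left(- \frac{2}{5} + \frac{1}{5} \left(-1\right)\right) + 26 = -36 - \frac{3}{5} + 26 = - \frac{53}{5} \approx -10.6$)
$\frac{4152651}{l \left(-508 + 1340\right)} = \frac{4152651}{\left(- \frac{53}{5}\right) \left(-508 + 1340\right)} = \frac{4152651}{\left(- \frac{53}{5}\right) 832} = \frac{4152651}{- \frac{44096}{5}} = 4152651 \left(- \frac{5}{44096}\right) = - \frac{20763255}{44096}$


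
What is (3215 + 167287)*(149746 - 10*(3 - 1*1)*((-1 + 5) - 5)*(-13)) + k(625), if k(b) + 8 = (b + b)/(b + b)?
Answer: 25487661965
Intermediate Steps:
k(b) = -7 (k(b) = -8 + (b + b)/(b + b) = -8 + (2*b)/((2*b)) = -8 + (2*b)*(1/(2*b)) = -8 + 1 = -7)
(3215 + 167287)*(149746 - 10*(3 - 1*1)*((-1 + 5) - 5)*(-13)) + k(625) = (3215 + 167287)*(149746 - 10*(3 - 1*1)*((-1 + 5) - 5)*(-13)) - 7 = 170502*(149746 - 10*(3 - 1)*(4 - 5)*(-13)) - 7 = 170502*(149746 - 20*(-1)*(-13)) - 7 = 170502*(149746 - 10*(-2)*(-13)) - 7 = 170502*(149746 + 20*(-13)) - 7 = 170502*(149746 - 260) - 7 = 170502*149486 - 7 = 25487661972 - 7 = 25487661965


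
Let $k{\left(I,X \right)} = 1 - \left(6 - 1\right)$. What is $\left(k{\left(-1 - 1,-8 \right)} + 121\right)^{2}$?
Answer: $13689$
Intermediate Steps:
$k{\left(I,X \right)} = -4$ ($k{\left(I,X \right)} = 1 - 5 = -4$)
$\left(k{\left(-1 - 1,-8 \right)} + 121\right)^{2} = \left(-4 + 121\right)^{2} = 117^{2} = 13689$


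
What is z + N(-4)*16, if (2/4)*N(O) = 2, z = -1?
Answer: 63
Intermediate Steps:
N(O) = 4 (N(O) = 2*2 = 4)
z + N(-4)*16 = -1 + 4*16 = -1 + 64 = 63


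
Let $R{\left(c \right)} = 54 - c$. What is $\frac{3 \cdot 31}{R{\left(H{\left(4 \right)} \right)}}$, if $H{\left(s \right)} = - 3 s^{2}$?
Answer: $\frac{31}{34} \approx 0.91177$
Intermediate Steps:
$\frac{3 \cdot 31}{R{\left(H{\left(4 \right)} \right)}} = \frac{3 \cdot 31}{54 - - 3 \cdot 4^{2}} = \frac{93}{54 - \left(-3\right) 16} = \frac{93}{54 - -48} = \frac{93}{54 + 48} = \frac{93}{102} = 93 \cdot \frac{1}{102} = \frac{31}{34}$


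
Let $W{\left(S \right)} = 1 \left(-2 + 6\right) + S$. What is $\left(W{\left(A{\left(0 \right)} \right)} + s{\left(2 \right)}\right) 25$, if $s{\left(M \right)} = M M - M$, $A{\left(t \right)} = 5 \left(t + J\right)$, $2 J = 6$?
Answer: $525$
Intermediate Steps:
$J = 3$ ($J = \frac{1}{2} \cdot 6 = 3$)
$A{\left(t \right)} = 15 + 5 t$ ($A{\left(t \right)} = 5 \left(t + 3\right) = 5 \left(3 + t\right) = 15 + 5 t$)
$s{\left(M \right)} = M^{2} - M$
$W{\left(S \right)} = 4 + S$ ($W{\left(S \right)} = 1 \cdot 4 + S = 4 + S$)
$\left(W{\left(A{\left(0 \right)} \right)} + s{\left(2 \right)}\right) 25 = \left(\left(4 + \left(15 + 5 \cdot 0\right)\right) + 2 \left(-1 + 2\right)\right) 25 = \left(\left(4 + \left(15 + 0\right)\right) + 2 \cdot 1\right) 25 = \left(\left(4 + 15\right) + 2\right) 25 = \left(19 + 2\right) 25 = 21 \cdot 25 = 525$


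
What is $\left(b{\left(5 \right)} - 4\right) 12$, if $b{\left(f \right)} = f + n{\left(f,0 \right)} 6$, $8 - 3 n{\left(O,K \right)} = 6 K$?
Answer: $204$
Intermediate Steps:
$n{\left(O,K \right)} = \frac{8}{3} - 2 K$ ($n{\left(O,K \right)} = \frac{8}{3} - \frac{6 K}{3} = \frac{8}{3} - 2 K$)
$b{\left(f \right)} = 16 + f$ ($b{\left(f \right)} = f + \left(\frac{8}{3} - 0\right) 6 = f + \left(\frac{8}{3} + 0\right) 6 = f + \frac{8}{3} \cdot 6 = f + 16 = 16 + f$)
$\left(b{\left(5 \right)} - 4\right) 12 = \left(\left(16 + 5\right) - 4\right) 12 = \left(21 - 4\right) 12 = 17 \cdot 12 = 204$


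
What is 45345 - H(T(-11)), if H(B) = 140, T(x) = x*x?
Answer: 45205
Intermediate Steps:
T(x) = x**2
45345 - H(T(-11)) = 45345 - 1*140 = 45345 - 140 = 45205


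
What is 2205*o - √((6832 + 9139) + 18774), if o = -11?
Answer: -24255 - √34745 ≈ -24441.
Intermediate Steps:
2205*o - √((6832 + 9139) + 18774) = 2205*(-11) - √((6832 + 9139) + 18774) = -24255 - √(15971 + 18774) = -24255 - √34745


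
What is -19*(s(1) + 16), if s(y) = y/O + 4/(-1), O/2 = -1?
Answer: -437/2 ≈ -218.50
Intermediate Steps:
O = -2 (O = 2*(-1) = -2)
s(y) = -4 - y/2 (s(y) = y/(-2) + 4/(-1) = y*(-½) + 4*(-1) = -y/2 - 4 = -4 - y/2)
-19*(s(1) + 16) = -19*((-4 - ½*1) + 16) = -19*((-4 - ½) + 16) = -19*(-9/2 + 16) = -19*23/2 = -437/2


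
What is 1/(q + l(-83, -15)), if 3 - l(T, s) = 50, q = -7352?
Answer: -1/7399 ≈ -0.00013515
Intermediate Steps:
l(T, s) = -47 (l(T, s) = 3 - 1*50 = 3 - 50 = -47)
1/(q + l(-83, -15)) = 1/(-7352 - 47) = 1/(-7399) = -1/7399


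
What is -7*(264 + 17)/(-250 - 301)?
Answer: 1967/551 ≈ 3.5699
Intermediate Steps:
-7*(264 + 17)/(-250 - 301) = -1967/(-551) = -1967*(-1)/551 = -7*(-281/551) = 1967/551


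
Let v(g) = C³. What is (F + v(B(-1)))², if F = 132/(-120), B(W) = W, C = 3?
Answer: 67081/100 ≈ 670.81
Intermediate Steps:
v(g) = 27 (v(g) = 3³ = 27)
F = -11/10 (F = 132*(-1/120) = -11/10 ≈ -1.1000)
(F + v(B(-1)))² = (-11/10 + 27)² = (259/10)² = 67081/100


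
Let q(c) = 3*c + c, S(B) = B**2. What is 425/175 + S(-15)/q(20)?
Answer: 587/112 ≈ 5.2411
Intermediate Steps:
q(c) = 4*c
425/175 + S(-15)/q(20) = 425/175 + (-15)**2/((4*20)) = 425*(1/175) + 225/80 = 17/7 + 225*(1/80) = 17/7 + 45/16 = 587/112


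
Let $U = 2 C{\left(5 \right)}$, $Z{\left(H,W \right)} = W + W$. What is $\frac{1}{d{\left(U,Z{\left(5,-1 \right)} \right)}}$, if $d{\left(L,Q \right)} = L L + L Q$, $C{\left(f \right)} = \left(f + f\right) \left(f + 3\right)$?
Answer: $\frac{1}{25280} \approx 3.9557 \cdot 10^{-5}$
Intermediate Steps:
$Z{\left(H,W \right)} = 2 W$
$C{\left(f \right)} = 2 f \left(3 + f\right)$
$U = 160$ ($U = 2 \cdot 2 \cdot 5 \left(3 + 5\right) = 2 \cdot 2 \cdot 5 \cdot 8 = 2 \cdot 80 = 160$)
$d{\left(L,Q \right)} = L^{2} + L Q$
$\frac{1}{d{\left(U,Z{\left(5,-1 \right)} \right)}} = \frac{1}{160 \left(160 + 2 \left(-1\right)\right)} = \frac{1}{160 \left(160 - 2\right)} = \frac{1}{160 \cdot 158} = \frac{1}{25280}$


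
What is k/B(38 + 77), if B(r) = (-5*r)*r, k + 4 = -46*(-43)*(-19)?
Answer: 37586/66125 ≈ 0.56841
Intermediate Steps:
k = -37586 (k = -4 - 46*(-43)*(-19) = -4 + 1978*(-19) = -4 - 37582 = -37586)
B(r) = -5*r²
k/B(38 + 77) = -37586*(-1/(5*(38 + 77)²)) = -37586/((-5*115²)) = -37586/((-5*13225)) = -37586/(-66125) = -37586*(-1/66125) = 37586/66125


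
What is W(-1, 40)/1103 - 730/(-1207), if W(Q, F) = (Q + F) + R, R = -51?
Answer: 790706/1331321 ≈ 0.59393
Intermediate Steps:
W(Q, F) = -51 + F + Q (W(Q, F) = (Q + F) - 51 = (F + Q) - 51 = -51 + F + Q)
W(-1, 40)/1103 - 730/(-1207) = (-51 + 40 - 1)/1103 - 730/(-1207) = -12*1/1103 - 730*(-1/1207) = -12/1103 + 730/1207 = 790706/1331321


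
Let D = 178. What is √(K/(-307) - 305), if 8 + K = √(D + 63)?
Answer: √(-28743489 - 307*√241)/307 ≈ 17.465*I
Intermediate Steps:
K = -8 + √241 (K = -8 + √(178 + 63) = -8 + √241 ≈ 7.5242)
√(K/(-307) - 305) = √((-8 + √241)/(-307) - 305) = √((-8 + √241)*(-1/307) - 305) = √((8/307 - √241/307) - 305) = √(-93627/307 - √241/307)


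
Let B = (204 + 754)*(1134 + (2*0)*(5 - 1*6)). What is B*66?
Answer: 71700552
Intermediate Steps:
B = 1086372 (B = 958*(1134 + 0*(5 - 6)) = 958*(1134 + 0*(-1)) = 958*(1134 + 0) = 958*1134 = 1086372)
B*66 = 1086372*66 = 71700552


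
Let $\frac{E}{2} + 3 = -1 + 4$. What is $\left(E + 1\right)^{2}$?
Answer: $1$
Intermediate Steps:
$E = 0$ ($E = -6 + 2 \left(-1 + 4\right) = -6 + 2 \cdot 3 = -6 + 6 = 0$)
$\left(E + 1\right)^{2} = \left(0 + 1\right)^{2} = 1^{2} = 1$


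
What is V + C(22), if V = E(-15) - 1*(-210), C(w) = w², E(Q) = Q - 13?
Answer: 666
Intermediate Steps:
E(Q) = -13 + Q
V = 182 (V = (-13 - 15) - 1*(-210) = -28 + 210 = 182)
V + C(22) = 182 + 22² = 182 + 484 = 666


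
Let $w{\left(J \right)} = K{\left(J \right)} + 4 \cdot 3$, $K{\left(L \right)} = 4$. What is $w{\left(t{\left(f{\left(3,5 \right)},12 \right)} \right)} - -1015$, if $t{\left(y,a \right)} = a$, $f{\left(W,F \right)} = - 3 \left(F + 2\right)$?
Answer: $1031$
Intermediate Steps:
$f{\left(W,F \right)} = -6 - 3 F$ ($f{\left(W,F \right)} = - 3 \left(2 + F\right) = -6 - 3 F$)
$w{\left(J \right)} = 16$ ($w{\left(J \right)} = 4 + 4 \cdot 3 = 4 + 12 = 16$)
$w{\left(t{\left(f{\left(3,5 \right)},12 \right)} \right)} - -1015 = 16 - -1015 = 16 + 1015 = 1031$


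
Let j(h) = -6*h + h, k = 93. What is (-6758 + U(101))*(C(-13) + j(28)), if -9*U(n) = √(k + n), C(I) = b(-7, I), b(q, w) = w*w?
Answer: -195982 - 29*√194/9 ≈ -1.9603e+5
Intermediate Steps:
b(q, w) = w²
C(I) = I²
j(h) = -5*h
U(n) = -√(93 + n)/9
(-6758 + U(101))*(C(-13) + j(28)) = (-6758 - √(93 + 101)/9)*((-13)² - 5*28) = (-6758 - √194/9)*(169 - 140) = (-6758 - √194/9)*29 = -195982 - 29*√194/9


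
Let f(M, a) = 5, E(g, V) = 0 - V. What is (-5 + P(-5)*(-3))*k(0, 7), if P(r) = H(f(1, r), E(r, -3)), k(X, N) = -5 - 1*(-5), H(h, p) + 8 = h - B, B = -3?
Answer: 0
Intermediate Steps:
E(g, V) = -V
H(h, p) = -5 + h (H(h, p) = -8 + (h - 1*(-3)) = -8 + (h + 3) = -8 + (3 + h) = -5 + h)
k(X, N) = 0 (k(X, N) = -5 + 5 = 0)
P(r) = 0 (P(r) = -5 + 5 = 0)
(-5 + P(-5)*(-3))*k(0, 7) = (-5 + 0*(-3))*0 = (-5 + 0)*0 = -5*0 = 0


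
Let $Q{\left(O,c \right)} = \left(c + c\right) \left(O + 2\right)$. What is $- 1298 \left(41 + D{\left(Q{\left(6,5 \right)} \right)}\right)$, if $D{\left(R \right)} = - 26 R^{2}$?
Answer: $215933982$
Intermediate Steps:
$Q{\left(O,c \right)} = 2 c \left(2 + O\right)$
$- 1298 \left(41 + D{\left(Q{\left(6,5 \right)} \right)}\right) = - 1298 \left(41 - 26 \left(2 \cdot 5 \left(2 + 6\right)\right)^{2}\right) = - 1298 \left(41 - 26 \left(2 \cdot 5 \cdot 8\right)^{2}\right) = - 1298 \left(41 - 26 \cdot 80^{2}\right) = - 1298 \left(41 - 166400\right) = \left(-1298\right) \left(-166359\right) = 215933982$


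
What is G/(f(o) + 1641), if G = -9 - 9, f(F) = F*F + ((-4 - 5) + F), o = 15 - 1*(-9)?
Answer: -1/124 ≈ -0.0080645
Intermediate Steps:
o = 24 (o = 15 + 9 = 24)
f(F) = -9 + F + F**2 (f(F) = F**2 + (-9 + F) = -9 + F + F**2)
G = -18
G/(f(o) + 1641) = -18/((-9 + 24 + 24**2) + 1641) = -18/((-9 + 24 + 576) + 1641) = -18/(591 + 1641) = -18/2232 = -18*1/2232 = -1/124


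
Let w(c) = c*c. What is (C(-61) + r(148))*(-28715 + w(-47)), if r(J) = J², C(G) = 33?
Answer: -581462122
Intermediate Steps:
w(c) = c²
(C(-61) + r(148))*(-28715 + w(-47)) = (33 + 148²)*(-28715 + (-47)²) = (33 + 21904)*(-28715 + 2209) = 21937*(-26506) = -581462122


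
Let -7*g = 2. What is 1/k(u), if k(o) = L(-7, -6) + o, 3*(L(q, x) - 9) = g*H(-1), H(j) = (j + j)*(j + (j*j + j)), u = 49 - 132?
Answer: -21/1558 ≈ -0.013479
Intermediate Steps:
u = -83
g = -2/7 (g = -⅐*2 = -2/7 ≈ -0.28571)
H(j) = 2*j*(j² + 2*j) (H(j) = (2*j)*(j + (j² + j)) = (2*j)*(j + (j + j²)) = (2*j)*(j² + 2*j) = 2*j*(j² + 2*j))
L(q, x) = 185/21 (L(q, x) = 9 + (-4*(-1)²*(2 - 1)/7)/3 = 9 + (-4/7)/3 = 9 + (-2/7*2)/3 = 9 + (⅓)*(-4/7) = 9 - 4/21 = 185/21)
k(o) = 185/21 + o
1/k(u) = 1/(185/21 - 83) = 1/(-1558/21) = -21/1558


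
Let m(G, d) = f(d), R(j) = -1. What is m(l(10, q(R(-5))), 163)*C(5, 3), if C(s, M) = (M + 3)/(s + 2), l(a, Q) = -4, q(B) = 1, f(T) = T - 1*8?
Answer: 930/7 ≈ 132.86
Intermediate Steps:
f(T) = -8 + T (f(T) = T - 8 = -8 + T)
C(s, M) = (3 + M)/(2 + s)
m(G, d) = -8 + d
m(l(10, q(R(-5))), 163)*C(5, 3) = (-8 + 163)*((3 + 3)/(2 + 5)) = 155*(6/7) = 930/7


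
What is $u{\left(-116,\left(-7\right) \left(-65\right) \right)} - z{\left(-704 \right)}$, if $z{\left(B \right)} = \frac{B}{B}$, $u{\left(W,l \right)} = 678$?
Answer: $677$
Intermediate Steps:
$z{\left(B \right)} = 1$
$u{\left(-116,\left(-7\right) \left(-65\right) \right)} - z{\left(-704 \right)} = 678 - 1 = 677$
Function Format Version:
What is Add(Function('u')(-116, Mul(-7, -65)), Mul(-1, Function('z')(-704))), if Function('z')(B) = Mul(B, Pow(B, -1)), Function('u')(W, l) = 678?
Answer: 677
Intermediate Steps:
Function('z')(B) = 1
Add(Function('u')(-116, Mul(-7, -65)), Mul(-1, Function('z')(-704))) = Add(678, Mul(-1, 1)) = Add(678, -1) = 677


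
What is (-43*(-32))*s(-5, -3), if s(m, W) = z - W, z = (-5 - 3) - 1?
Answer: -8256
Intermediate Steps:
z = -9 (z = -8 - 1 = -9)
s(m, W) = -9 - W
(-43*(-32))*s(-5, -3) = (-43*(-32))*(-9 - 1*(-3)) = 1376*(-9 + 3) = 1376*(-6) = -8256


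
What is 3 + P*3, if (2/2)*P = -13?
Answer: -36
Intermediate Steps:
P = -13
3 + P*3 = 3 - 13*3 = 3 - 39 = -36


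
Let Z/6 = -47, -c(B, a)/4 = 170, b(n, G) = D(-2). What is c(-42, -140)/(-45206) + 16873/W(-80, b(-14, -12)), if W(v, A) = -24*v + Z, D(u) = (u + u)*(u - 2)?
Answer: 54562477/5289102 ≈ 10.316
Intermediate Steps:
D(u) = 2*u*(-2 + u) (D(u) = (2*u)*(-2 + u) = 2*u*(-2 + u))
b(n, G) = 16 (b(n, G) = 2*(-2)*(-2 - 2) = 2*(-2)*(-4) = 16)
c(B, a) = -680 (c(B, a) = -4*170 = -680)
Z = -282 (Z = 6*(-47) = -282)
W(v, A) = -282 - 24*v (W(v, A) = -24*v - 282 = -282 - 24*v)
c(-42, -140)/(-45206) + 16873/W(-80, b(-14, -12)) = -680/(-45206) + 16873/(-282 - 24*(-80)) = -680*(-1/45206) + 16873/(-282 + 1920) = 340/22603 + 16873/1638 = 54562477/5289102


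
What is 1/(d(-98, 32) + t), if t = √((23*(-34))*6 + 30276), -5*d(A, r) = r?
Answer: 10/39911 + 25*√1599/159644 ≈ 0.0065125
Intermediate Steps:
d(A, r) = -r/5
t = 4*√1599 (t = √(-782*6 + 30276) = √(-4692 + 30276) = √25584 = 4*√1599 ≈ 159.95)
1/(d(-98, 32) + t) = 1/(-⅕*32 + 4*√1599) = 1/(-32/5 + 4*√1599)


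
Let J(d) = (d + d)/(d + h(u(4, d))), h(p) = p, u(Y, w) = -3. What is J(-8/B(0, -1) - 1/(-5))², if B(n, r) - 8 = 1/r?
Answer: 121/529 ≈ 0.22873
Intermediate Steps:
B(n, r) = 8 + 1/r
J(d) = 2*d/(-3 + d) (J(d) = (d + d)/(d - 3) = (2*d)/(-3 + d) = 2*d/(-3 + d))
J(-8/B(0, -1) - 1/(-5))² = (2*(-8/(8 + 1/(-1)) - 1/(-5))/(-3 + (-8/(8 + 1/(-1)) - 1/(-5))))² = (2*(-8/(8 - 1) - 1*(-⅕))/(-3 + (-8/(8 - 1) - 1*(-⅕))))² = (2*(-8/7 + ⅕)/(-3 + (-8/7 + ⅕)))² = (2*(-33/35)/(-3 - 33/35))² = (2*(-33/35)/(-138/35))² = (2*(-33/35)*(-35/138))² = (11/23)² = 121/529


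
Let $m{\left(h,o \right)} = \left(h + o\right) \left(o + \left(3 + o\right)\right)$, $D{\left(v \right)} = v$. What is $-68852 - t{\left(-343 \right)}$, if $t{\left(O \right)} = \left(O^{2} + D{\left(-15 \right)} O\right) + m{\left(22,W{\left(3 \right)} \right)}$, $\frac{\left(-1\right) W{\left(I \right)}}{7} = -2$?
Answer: $-192762$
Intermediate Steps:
$W{\left(I \right)} = 14$ ($W{\left(I \right)} = \left(-7\right) \left(-2\right) = 14$)
$m{\left(h,o \right)} = \left(3 + 2 o\right) \left(h + o\right)$ ($m{\left(h,o \right)} = \left(h + o\right) \left(3 + 2 o\right) = \left(3 + 2 o\right) \left(h + o\right)$)
$t{\left(O \right)} = 1116 + O^{2} - 15 O$ ($t{\left(O \right)} = \left(O^{2} - 15 O\right) + \left(2 \cdot 14^{2} + 3 \cdot 22 + 3 \cdot 14 + 2 \cdot 22 \cdot 14\right) = \left(O^{2} - 15 O\right) + \left(2 \cdot 196 + 66 + 42 + 616\right) = \left(O^{2} - 15 O\right) + \left(392 + 66 + 42 + 616\right) = \left(O^{2} - 15 O\right) + 1116 = 1116 + O^{2} - 15 O$)
$-68852 - t{\left(-343 \right)} = -68852 - \left(1116 + \left(-343\right)^{2} - -5145\right) = -68852 - \left(1116 + 117649 + 5145\right) = -68852 - 123910 = -192762$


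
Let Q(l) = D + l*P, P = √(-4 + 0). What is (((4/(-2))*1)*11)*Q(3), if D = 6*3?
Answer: -396 - 132*I ≈ -396.0 - 132.0*I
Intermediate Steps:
P = 2*I (P = √(-4) = 2*I ≈ 2.0*I)
D = 18
Q(l) = 18 + 2*I*l (Q(l) = 18 + l*(2*I) = 18 + 2*I*l)
(((4/(-2))*1)*11)*Q(3) = (((4/(-2))*1)*11)*(18 + 2*I*3) = (((4*(-½))*1)*11)*(18 + 6*I) = (-2*1*11)*(18 + 6*I) = (-2*11)*(18 + 6*I) = -22*(18 + 6*I) = -396 - 132*I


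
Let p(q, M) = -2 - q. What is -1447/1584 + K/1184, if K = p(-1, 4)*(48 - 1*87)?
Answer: -103217/117216 ≈ -0.88057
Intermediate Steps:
K = 39 (K = (-2 - 1*(-1))*(48 - 1*87) = (-2 + 1)*(48 - 87) = -1*(-39) = 39)
-1447/1584 + K/1184 = -1447/1584 + 39/1184 = -103217/117216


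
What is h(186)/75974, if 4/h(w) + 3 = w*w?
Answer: 2/1314084291 ≈ 1.5220e-9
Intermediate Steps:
h(w) = 4/(-3 + w²) (h(w) = 4/(-3 + w*w) = 4/(-3 + w²))
h(186)/75974 = (4/(-3 + 186²))/75974 = (4/(-3 + 34596))*(1/75974) = (4/34593)*(1/75974) = 2/1314084291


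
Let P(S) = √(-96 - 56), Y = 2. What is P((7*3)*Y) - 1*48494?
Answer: -48494 + 2*I*√38 ≈ -48494.0 + 12.329*I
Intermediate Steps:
P(S) = 2*I*√38 (P(S) = √(-152) = 2*I*√38)
P((7*3)*Y) - 1*48494 = 2*I*√38 - 1*48494 = 2*I*√38 - 48494 = -48494 + 2*I*√38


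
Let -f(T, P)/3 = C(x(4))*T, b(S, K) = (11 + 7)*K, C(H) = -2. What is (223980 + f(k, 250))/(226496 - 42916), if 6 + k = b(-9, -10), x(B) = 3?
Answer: 55716/45895 ≈ 1.2140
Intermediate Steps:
b(S, K) = 18*K
k = -186 (k = -6 + 18*(-10) = -6 - 180 = -186)
f(T, P) = 6*T (f(T, P) = -(-6)*T = 6*T)
(223980 + f(k, 250))/(226496 - 42916) = (223980 + 6*(-186))/(226496 - 42916) = (223980 - 1116)/183580 = 222864*(1/183580) = 55716/45895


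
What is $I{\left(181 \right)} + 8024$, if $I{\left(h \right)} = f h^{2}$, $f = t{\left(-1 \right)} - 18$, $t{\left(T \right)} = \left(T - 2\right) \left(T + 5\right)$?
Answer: $-974806$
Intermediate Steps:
$t{\left(T \right)} = \left(-2 + T\right) \left(5 + T\right)$
$f = -30$ ($f = \left(-10 + \left(-1\right)^{2} + 3 \left(-1\right)\right) - 18 = \left(-10 + 1 - 3\right) - 18 = -12 - 18 = -30$)
$I{\left(h \right)} = - 30 h^{2}$
$I{\left(181 \right)} + 8024 = - 30 \cdot 181^{2} + 8024 = \left(-30\right) 32761 + 8024 = -982830 + 8024 = -974806$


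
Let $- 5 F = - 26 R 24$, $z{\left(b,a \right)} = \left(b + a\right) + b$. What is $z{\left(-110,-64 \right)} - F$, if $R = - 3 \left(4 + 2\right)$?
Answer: $\frac{9812}{5} \approx 1962.4$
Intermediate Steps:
$z{\left(b,a \right)} = a + 2 b$ ($z{\left(b,a \right)} = \left(a + b\right) + b = a + 2 b$)
$R = -18$ ($R = \left(-3\right) 6 = -18$)
$F = - \frac{11232}{5}$ ($F = - \frac{\left(-26\right) \left(-18\right) 24}{5} = - \frac{468 \cdot 24}{5} = \left(- \frac{1}{5}\right) 11232 = - \frac{11232}{5} \approx -2246.4$)
$z{\left(-110,-64 \right)} - F = \left(-64 + 2 \left(-110\right)\right) - - \frac{11232}{5} = \left(-64 - 220\right) + \frac{11232}{5} = -284 + \frac{11232}{5} = \frac{9812}{5}$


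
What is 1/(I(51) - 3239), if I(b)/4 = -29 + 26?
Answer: -1/3251 ≈ -0.00030760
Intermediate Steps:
I(b) = -12 (I(b) = 4*(-29 + 26) = 4*(-3) = -12)
1/(I(51) - 3239) = 1/(-12 - 3239) = 1/(-3251) = -1/3251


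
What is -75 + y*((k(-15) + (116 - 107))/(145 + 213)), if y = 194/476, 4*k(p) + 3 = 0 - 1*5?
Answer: -912803/12172 ≈ -74.992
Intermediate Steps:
k(p) = -2 (k(p) = -¾ + (0 - 1*5)/4 = -¾ + (0 - 5)/4 = -¾ + (¼)*(-5) = -¾ - 5/4 = -2)
y = 97/238 (y = 194*(1/476) = 97/238 ≈ 0.40756)
-75 + y*((k(-15) + (116 - 107))/(145 + 213)) = -75 + 97*((-2 + (116 - 107))/(145 + 213))/238 = -75 + 97*((-2 + 9)/358)/238 = -75 + 97*(7*(1/358))/238 = -75 + (97/238)*(7/358) = -75 + 97/12172 = -912803/12172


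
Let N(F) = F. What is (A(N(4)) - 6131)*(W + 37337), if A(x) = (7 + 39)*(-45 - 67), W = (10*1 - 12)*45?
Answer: -420257901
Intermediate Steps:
W = -90 (W = (10 - 12)*45 = -2*45 = -90)
A(x) = -5152 (A(x) = 46*(-112) = -5152)
(A(N(4)) - 6131)*(W + 37337) = (-5152 - 6131)*(-90 + 37337) = -11283*37247 = -420257901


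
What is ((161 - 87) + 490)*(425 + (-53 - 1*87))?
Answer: 160740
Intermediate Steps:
((161 - 87) + 490)*(425 + (-53 - 1*87)) = (74 + 490)*(425 + (-53 - 87)) = 564*(425 - 140) = 564*285 = 160740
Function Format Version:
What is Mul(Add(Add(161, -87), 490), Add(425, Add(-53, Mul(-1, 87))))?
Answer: 160740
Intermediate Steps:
Mul(Add(Add(161, -87), 490), Add(425, Add(-53, Mul(-1, 87)))) = Mul(Add(74, 490), Add(425, Add(-53, -87))) = Mul(564, Add(425, -140)) = Mul(564, 285) = 160740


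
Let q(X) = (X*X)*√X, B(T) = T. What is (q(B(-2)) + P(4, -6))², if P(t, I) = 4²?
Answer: 224 + 128*I*√2 ≈ 224.0 + 181.02*I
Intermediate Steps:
P(t, I) = 16
q(X) = X^(5/2) (q(X) = X²*√X = X^(5/2))
(q(B(-2)) + P(4, -6))² = ((-2)^(5/2) + 16)² = (4*I*√2 + 16)² = (16 + 4*I*√2)²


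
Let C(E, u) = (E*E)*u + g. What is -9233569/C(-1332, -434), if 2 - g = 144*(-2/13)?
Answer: 120036397/10010171494 ≈ 0.011991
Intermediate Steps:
g = 314/13 (g = 2 - 144*(-2/13) = 2 - 144*(-2*1/13) = 2 - 144*(-2)/13 = 2 - 1*(-288/13) = 2 + 288/13 = 314/13 ≈ 24.154)
C(E, u) = 314/13 + u*E² (C(E, u) = (E*E)*u + 314/13 = E²*u + 314/13 = u*E² + 314/13 = 314/13 + u*E²)
-9233569/C(-1332, -434) = -9233569/(314/13 - 434*(-1332)²) = -9233569/(314/13 - 434*1774224) = -9233569/(314/13 - 770013216) = -9233569/(-10010171494/13) = -9233569*(-13/10010171494) = 120036397/10010171494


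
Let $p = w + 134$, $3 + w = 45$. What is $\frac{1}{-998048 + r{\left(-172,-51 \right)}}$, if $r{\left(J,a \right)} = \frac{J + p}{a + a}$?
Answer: $- \frac{51}{50900450} \approx -1.002 \cdot 10^{-6}$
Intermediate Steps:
$w = 42$ ($w = -3 + 45 = 42$)
$p = 176$ ($p = 42 + 134 = 176$)
$r{\left(J,a \right)} = \frac{176 + J}{2 a}$ ($r{\left(J,a \right)} = \frac{J + 176}{a + a} = \frac{176 + J}{2 a}$)
$\frac{1}{-998048 + r{\left(-172,-51 \right)}} = \frac{1}{-998048 + \frac{176 - 172}{2 \left(-51\right)}} = \frac{1}{-998048 + \frac{1}{2} \left(- \frac{1}{51}\right) 4} = \frac{1}{-998048 - \frac{2}{51}} = \frac{1}{- \frac{50900450}{51}} = - \frac{51}{50900450}$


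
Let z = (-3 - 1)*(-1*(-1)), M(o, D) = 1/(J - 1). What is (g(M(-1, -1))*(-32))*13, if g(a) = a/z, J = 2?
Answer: 104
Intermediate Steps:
M(o, D) = 1 (M(o, D) = 1/(2 - 1) = 1/1 = 1)
z = -4 (z = -4*1 = -4)
g(a) = -a/4 (g(a) = a/(-4) = a*(-1/4) = -a/4)
(g(M(-1, -1))*(-32))*13 = (-1/4*1*(-32))*13 = -1/4*(-32)*13 = 8*13 = 104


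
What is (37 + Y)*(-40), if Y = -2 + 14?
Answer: -1960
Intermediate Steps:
Y = 12
(37 + Y)*(-40) = (37 + 12)*(-40) = 49*(-40) = -1960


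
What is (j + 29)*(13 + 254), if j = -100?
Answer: -18957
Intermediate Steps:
(j + 29)*(13 + 254) = (-100 + 29)*(13 + 254) = -71*267 = -18957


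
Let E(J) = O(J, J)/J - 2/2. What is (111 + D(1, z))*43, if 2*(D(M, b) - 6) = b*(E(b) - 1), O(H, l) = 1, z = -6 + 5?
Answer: 10191/2 ≈ 5095.5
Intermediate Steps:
z = -1
E(J) = -1 + 1/J (E(J) = 1/J - 2/2 = 1/J - 2*1/2 = 1/J - 1 = -1 + 1/J)
D(M, b) = 6 + b*(-1 + (1 - b)/b)/2 (D(M, b) = 6 + (b*((1 - b)/b - 1))/2 = 6 + (b*(-1 + (1 - b)/b))/2 = 6 + b*(-1 + (1 - b)/b)/2)
(111 + D(1, z))*43 = (111 + (13/2 - 1*(-1)))*43 = (111 + (13/2 + 1))*43 = (111 + 15/2)*43 = (237/2)*43 = 10191/2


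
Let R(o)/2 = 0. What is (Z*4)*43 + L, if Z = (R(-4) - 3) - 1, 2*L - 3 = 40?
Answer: -1333/2 ≈ -666.50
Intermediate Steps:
L = 43/2 (L = 3/2 + (½)*40 = 3/2 + 20 = 43/2 ≈ 21.500)
R(o) = 0 (R(o) = 2*0 = 0)
Z = -4 (Z = (0 - 3) - 1 = -3 - 1 = -4)
(Z*4)*43 + L = -4*4*43 + 43/2 = -16*43 + 43/2 = -688 + 43/2 = -1333/2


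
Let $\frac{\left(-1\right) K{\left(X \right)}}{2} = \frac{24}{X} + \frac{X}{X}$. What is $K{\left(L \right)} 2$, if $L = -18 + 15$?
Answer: $28$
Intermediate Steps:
$L = -3$
$K{\left(X \right)} = -2 - \frac{48}{X}$ ($K{\left(X \right)} = - 2 \left(\frac{24}{X} + \frac{X}{X}\right) = - 2 \left(\frac{24}{X} + 1\right) = - 2 \left(1 + \frac{24}{X}\right) = -2 - \frac{48}{X}$)
$K{\left(L \right)} 2 = \left(-2 - \frac{48}{-3}\right) 2 = \left(-2 - -16\right) 2 = \left(-2 + 16\right) 2 = 14 \cdot 2 = 28$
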